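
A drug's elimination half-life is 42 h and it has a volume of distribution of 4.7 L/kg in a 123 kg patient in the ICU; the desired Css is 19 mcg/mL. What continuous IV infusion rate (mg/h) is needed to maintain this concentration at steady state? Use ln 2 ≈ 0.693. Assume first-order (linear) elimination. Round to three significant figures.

Vd(total) = 123 kg × 4.7 L/kg = 578.1 L
CL = 0.693 × Vd / t½ = 0.693 × 578.1 / 42 = 9.539 L/h
Infusion rate = CL × Css = 9.539 × 19 = 181.2 mg/h

181 mg/h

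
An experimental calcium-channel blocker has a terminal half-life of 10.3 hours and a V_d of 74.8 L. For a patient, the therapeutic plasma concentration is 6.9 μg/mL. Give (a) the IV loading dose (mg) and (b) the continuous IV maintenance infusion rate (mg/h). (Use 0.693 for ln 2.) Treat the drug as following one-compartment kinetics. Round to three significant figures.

(a) 516 mg; (b) 34.7 mg/h

LD = Vd × C = 74.80 × 6.9 = 516.1 mg
CL = 0.693 × Vd / t½ = 0.693 × 74.80 / 10.3 = 5.033 L/h
Infusion rate = CL × Css = 5.033 × 6.9 = 34.73 mg/h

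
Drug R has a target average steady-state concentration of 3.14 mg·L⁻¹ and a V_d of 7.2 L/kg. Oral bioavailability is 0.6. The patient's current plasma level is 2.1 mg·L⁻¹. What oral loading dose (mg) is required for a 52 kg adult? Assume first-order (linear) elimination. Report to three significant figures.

649 mg

Total Vd = 7.2 × 52 = 374.4 L
The loading dose fills Vd to the target concentration.
Concentration deficit ΔC = 3.14 − 2.1 = 1.040 mg/L
LD = Vd × ΔC / F = 374.4 × 1.040 / 0.6 = 649.0 mg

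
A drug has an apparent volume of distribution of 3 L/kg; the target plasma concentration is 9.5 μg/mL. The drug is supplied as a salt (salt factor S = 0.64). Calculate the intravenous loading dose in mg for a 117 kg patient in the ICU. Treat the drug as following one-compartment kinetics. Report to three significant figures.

5210 mg

Vd = 3 L/kg × 117 kg = 351.0 L
The loading dose fills Vd to the target concentration.
LD = Vd × C / S = 351.0 × 9.500 / 0.64 = 5210 mg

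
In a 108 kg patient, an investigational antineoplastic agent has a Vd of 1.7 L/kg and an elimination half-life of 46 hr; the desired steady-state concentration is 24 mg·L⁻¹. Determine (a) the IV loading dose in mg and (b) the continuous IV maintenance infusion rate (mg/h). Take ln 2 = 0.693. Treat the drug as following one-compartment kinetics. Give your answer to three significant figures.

Vd = 1.7 L/kg × 108 kg = 183.6 L
LD = Vd × C = 183.6 × 24 = 4406 mg
CL = 0.693 × Vd / t½ = 0.693 × 183.6 / 46 = 2.766 L/h
Infusion rate = CL × Css = 2.766 × 24 = 66.38 mg/h

(a) 4410 mg; (b) 66.4 mg/h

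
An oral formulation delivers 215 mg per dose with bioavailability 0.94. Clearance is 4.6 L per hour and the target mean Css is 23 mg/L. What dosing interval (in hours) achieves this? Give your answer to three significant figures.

F·D/τ = CL·Css → τ = F·D / (CL·Css).
τ = 0.94 × 215 / (4.6 × 23) = 1.910 h

1.91 h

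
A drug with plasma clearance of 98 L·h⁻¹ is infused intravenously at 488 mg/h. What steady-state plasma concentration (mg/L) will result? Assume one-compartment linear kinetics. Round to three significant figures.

Css = rate / CL = 488 / 98.00 = 4.980 mg/L

4.98 mg/L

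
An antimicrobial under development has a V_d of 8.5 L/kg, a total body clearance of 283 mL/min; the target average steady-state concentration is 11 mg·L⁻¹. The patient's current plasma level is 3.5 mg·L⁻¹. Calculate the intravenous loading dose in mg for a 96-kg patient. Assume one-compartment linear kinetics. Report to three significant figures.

6120 mg

Total Vd = 8.5 × 96 = 816.0 L
LD is governed by Vd — clearance does not enter the loading-dose calculation.
Concentration deficit ΔC = 11 − 3.5 = 7.500 mg/L
LD = Vd × ΔC = 816.0 × 7.500 = 6120 mg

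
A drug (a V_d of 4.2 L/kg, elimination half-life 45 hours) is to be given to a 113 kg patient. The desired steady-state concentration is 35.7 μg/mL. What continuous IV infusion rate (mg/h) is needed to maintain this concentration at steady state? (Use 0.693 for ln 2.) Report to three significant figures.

Total Vd = 4.2 × 113 = 474.6 L
k = 0.693/45 = 0.01540 h⁻¹, so CL = k·Vd = 0.01540 × 474.6 = 7.309 L/h
Infusion rate = CL × Css = 7.309 × 35.7 = 260.9 mg/h

261 mg/h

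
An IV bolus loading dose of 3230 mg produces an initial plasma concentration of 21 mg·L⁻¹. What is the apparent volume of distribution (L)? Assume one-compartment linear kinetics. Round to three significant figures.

Immediately after an IV bolus, C₀ = Dose / Vd, so Vd = Dose / C₀.
Vd = 3230 / 21 = 153.8 L

154 L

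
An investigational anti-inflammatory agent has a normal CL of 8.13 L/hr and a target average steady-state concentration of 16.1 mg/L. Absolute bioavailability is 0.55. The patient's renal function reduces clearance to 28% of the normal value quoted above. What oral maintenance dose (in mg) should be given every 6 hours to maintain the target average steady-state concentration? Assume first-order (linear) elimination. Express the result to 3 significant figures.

Patient clearance = 0.28 × 8.130 = 2.276 L/h
D = CL × Css × τ / F = 2.276 × 16.1 × 6 / 0.55 = 399.7 mg

400 mg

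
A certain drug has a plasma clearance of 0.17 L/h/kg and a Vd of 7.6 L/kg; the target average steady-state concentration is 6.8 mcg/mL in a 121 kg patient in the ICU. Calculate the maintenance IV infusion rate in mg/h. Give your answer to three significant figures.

140 mg/h

CL = 0.17 L/h/kg × 121 kg = 20.57 L/h
At steady state, infusion rate equals elimination rate: rate in = CL × Css.
Rate = CL × Css = 20.57 × 6.8 = 139.9 mg/h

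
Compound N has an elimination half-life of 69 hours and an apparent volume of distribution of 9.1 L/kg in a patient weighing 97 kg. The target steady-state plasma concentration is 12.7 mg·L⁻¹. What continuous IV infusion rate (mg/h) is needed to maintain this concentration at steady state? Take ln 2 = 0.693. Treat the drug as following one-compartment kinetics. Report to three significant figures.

Vd(total) = 97 kg × 9.1 L/kg = 882.7 L
k = 0.693/69 = 0.01004 h⁻¹, so CL = k·Vd = 0.01004 × 882.7 = 8.862 L/h
Infusion rate = CL × Css = 8.862 × 12.7 = 112.5 mg/h

113 mg/h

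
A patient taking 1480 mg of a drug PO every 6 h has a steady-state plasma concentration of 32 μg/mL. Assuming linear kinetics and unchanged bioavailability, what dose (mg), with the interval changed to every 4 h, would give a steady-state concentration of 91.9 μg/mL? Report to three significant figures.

2830 mg

For first-order elimination, Css ∝ F·D/(CL·τ); F and CL are unchanged, so Css ∝ D/τ.
D₂ = D₁ × (Css,target / Css,current) × (τ₂/τ₁) = 1480 × (91.9/32) × (4/6) = 2834 mg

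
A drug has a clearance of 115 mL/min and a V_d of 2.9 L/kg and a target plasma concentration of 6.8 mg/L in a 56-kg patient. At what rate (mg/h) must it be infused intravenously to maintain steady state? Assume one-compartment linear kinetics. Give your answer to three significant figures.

46.9 mg/h

CL = 115 mL/min × 60/1000 = 6.900 L/h
Infusion rate = CL · Css = 6.900 L/h × 6.8 mg/L = 46.92 mg/h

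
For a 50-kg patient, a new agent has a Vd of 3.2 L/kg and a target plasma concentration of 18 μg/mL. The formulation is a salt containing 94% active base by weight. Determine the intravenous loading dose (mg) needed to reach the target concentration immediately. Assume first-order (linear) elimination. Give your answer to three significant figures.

Vd(total) = 50 kg × 3.2 L/kg = 160.0 L
The loading dose fills Vd to the target concentration.
LD = Vd × C / S = 160.0 × 18.00 / 0.94 = 3064 mg

3060 mg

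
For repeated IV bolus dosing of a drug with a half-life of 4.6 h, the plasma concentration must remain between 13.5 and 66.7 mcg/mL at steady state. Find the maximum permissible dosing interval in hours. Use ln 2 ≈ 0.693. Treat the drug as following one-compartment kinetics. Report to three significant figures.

k = 0.693 / t½ = 0.693 / 4.6 = 0.1507 h⁻¹
Between IV bolus doses, concentration decays as C = C₀·e^(−kτ), so C_peak/C_trough = e^(kτ).
τ_max = ln(C_peak/C_trough) / k = ln(66.7/13.5) / 0.1507 = 1.598 / 0.1507 = 10.60 h

10.6 h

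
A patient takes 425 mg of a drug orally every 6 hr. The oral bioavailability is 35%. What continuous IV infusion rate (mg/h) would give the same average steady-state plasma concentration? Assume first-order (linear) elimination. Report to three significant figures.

Equivalent systemic input: infusion rate = F·D/τ.
Rate = 0.35 × 425 / 6 = 24.79 mg/h

24.8 mg/h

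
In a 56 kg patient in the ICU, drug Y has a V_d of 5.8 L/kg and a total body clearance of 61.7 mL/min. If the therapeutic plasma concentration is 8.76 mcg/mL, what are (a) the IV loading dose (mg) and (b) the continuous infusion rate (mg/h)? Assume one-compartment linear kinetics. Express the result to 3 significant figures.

(a) 2850 mg; (b) 32.4 mg/h

Total Vd = 5.8 × 56 = 324.8 L
Loading dose = Vd × C = 324.8 × 8.76 = 2845 mg
Convert clearance: 61.7 mL/min × 60 min/h ÷ 1000 mL/L = 3.702 L/h
Maintenance: replace elimination → rate = CL × Css = 3.702 × 8.76 = 32.43 mg/h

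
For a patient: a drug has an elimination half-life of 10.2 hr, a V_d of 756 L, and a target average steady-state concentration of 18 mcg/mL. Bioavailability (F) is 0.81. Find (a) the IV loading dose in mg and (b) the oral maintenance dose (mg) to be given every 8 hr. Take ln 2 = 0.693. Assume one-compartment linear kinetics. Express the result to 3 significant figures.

LD = Vd × C = 756.0 × 18 = 13610 mg
CL = 0.693 × Vd / t½ = 0.693 × 756.0 / 10.2 = 51.36 L/h
D = CL × Css × τ / F = 51.36 × 18 × 8 / 0.81 = 9131 mg

(a) 13600 mg; (b) 9130 mg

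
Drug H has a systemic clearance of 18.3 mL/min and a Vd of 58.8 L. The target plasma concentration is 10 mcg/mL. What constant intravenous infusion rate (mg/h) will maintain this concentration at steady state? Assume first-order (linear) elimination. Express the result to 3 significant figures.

CL = 18.3 mL/min = 18.3 × 0.06 = 1.098 L/h
R₀ = 1.098 × 10 = 10.98 mg/h

11.0 mg/h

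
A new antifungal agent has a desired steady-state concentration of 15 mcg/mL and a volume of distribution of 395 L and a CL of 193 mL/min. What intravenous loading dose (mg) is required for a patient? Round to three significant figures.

LD is governed by Vd — clearance does not enter the loading-dose calculation.
LD = Vd × C = 395.0 × 15.00 = 5925 mg

5930 mg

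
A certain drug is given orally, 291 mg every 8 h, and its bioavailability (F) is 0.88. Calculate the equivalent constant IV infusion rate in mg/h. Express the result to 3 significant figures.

32.0 mg/h

Equivalent systemic input: infusion rate = F·D/τ.
Rate = 0.88 × 291 / 8 = 32.01 mg/h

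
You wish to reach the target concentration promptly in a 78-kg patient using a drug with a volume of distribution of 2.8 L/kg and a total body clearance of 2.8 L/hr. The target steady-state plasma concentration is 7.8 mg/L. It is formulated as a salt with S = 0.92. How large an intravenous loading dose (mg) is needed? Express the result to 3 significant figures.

1850 mg

Vd(total) = 78 kg × 2.8 L/kg = 218.4 L
The loading dose fills Vd to the target concentration.
LD = Vd × C / S = 218.4 × 7.800 / 0.92 = 1852 mg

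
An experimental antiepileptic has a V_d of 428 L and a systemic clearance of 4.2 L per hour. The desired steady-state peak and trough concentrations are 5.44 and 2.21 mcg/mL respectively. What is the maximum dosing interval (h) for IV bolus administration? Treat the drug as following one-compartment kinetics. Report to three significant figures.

91.8 h

k = CL / Vd = 4.200 / 428.0 = 0.009813 h⁻¹
Between IV bolus doses, concentration decays as C = C₀·e^(−kτ), so C_peak/C_trough = e^(kτ).
τ_max = ln(C_peak/C_trough) / k = ln(5.44/2.21) / 0.009813 = 0.9008 / 0.009813 = 91.80 h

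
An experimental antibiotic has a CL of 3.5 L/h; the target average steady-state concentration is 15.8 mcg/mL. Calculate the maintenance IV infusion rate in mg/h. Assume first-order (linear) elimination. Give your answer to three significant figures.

Rate = CL × Css = 3.500 × 15.8 = 55.30 mg/h

55.3 mg/h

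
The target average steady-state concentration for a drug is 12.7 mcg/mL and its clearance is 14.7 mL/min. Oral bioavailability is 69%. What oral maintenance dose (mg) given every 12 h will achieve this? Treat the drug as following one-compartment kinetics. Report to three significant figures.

CL = 14.7 mL/min = 14.7 × 0.06 = 0.8820 L/h
D = CL × Css × τ / F = 0.8820 × 12.7 × 12 / 0.69 = 194.8 mg

195 mg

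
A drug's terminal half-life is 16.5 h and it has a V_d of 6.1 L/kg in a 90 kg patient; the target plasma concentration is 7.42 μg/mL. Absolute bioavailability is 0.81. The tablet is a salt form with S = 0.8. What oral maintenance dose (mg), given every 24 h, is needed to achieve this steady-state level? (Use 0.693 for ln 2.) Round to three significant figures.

6340 mg

Vd(total) = 90 kg × 6.1 L/kg = 549.0 L
CL = 0.693 × Vd / t½ = 0.693 × 549.0 / 16.5 = 23.06 L/h
D = CL × Css × τ / F / S = 23.06 × 7.42 × 24 / 0.81 / 0.8 = 6337 mg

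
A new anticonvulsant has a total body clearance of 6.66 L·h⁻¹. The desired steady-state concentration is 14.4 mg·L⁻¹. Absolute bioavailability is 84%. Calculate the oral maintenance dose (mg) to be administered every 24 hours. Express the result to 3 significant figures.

2740 mg

D = CL × Css × τ / F = 6.660 × 14.4 × 24 / 0.84 = 2740 mg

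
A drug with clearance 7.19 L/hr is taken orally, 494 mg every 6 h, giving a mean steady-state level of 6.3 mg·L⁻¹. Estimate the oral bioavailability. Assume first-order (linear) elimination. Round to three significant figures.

0.550

F·D/τ = CL·Css at steady state → F = CL·Css·τ / D.
F = 7.19 × 6.3 × 6 / 494 = 0.550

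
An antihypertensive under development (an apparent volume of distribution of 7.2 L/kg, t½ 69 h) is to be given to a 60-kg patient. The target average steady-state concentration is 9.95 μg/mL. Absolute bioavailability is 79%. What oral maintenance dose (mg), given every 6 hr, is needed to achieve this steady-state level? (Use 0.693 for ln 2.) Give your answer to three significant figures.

Total Vd = 7.2 × 60 = 432.0 L
CL = 0.693 × Vd / t½ = 0.693 × 432.0 / 69 = 4.339 L/h
D = CL × Css × τ / F = 4.339 × 9.95 × 6 / 0.79 = 327.9 mg

328 mg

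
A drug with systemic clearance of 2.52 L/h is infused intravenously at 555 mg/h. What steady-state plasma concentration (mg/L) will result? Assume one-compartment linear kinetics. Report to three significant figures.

220 mg/L

Css = rate / CL = 555 / 2.520 = 220.2 mg/L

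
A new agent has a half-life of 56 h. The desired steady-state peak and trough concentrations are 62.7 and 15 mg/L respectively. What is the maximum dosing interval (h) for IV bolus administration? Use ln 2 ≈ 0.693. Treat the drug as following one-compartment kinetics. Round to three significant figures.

k = 0.693 / t½ = 0.693 / 56 = 0.01238 h⁻¹
Between IV bolus doses, concentration decays as C = C₀·e^(−kτ), so C_peak/C_trough = e^(kτ).
τ_max = ln(C_peak/C_trough) / k = ln(62.7/15) / 0.01238 = 1.430 / 0.01238 = 115.5 h

116 h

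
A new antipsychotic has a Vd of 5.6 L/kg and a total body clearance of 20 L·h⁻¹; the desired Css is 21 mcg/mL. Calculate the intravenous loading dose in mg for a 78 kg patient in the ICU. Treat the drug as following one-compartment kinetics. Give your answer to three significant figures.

9170 mg

Total Vd = 5.6 × 78 = 436.8 L
Loading dose depends on Vd (not clearance): it fills the distribution volume.
LD = Vd × C = 436.8 × 21.00 = 9173 mg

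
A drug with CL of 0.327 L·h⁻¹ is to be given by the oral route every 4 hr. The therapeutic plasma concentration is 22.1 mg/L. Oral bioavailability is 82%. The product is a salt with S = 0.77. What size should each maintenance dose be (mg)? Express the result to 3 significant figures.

45.8 mg

At steady state, dose per interval replaces the amount cleared in that interval: F·S·D/τ = CL·Css.
D = CL × Css × τ / F / S = 0.3270 × 22.1 × 4 / 0.82 / 0.77 = 45.78 mg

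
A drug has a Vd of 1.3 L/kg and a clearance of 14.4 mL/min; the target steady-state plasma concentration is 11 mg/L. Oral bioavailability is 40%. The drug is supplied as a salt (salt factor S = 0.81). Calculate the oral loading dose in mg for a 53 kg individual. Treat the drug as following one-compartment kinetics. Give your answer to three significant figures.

Total Vd = 1.3 × 53 = 68.90 L
LD = Vd × C / F / S = 68.90 × 11.00 / 0.4 / 0.81 = 2339 mg

2340 mg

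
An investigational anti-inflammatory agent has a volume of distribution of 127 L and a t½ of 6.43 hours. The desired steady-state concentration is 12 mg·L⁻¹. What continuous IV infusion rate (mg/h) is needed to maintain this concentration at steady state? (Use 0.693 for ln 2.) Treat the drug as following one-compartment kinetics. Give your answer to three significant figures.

164 mg/h

CL = ln 2 · Vd / t½ = 0.693 × 127.0 / 6.43 = 13.69 L/h
Infusion rate = CL × Css = 13.69 × 12 = 164.3 mg/h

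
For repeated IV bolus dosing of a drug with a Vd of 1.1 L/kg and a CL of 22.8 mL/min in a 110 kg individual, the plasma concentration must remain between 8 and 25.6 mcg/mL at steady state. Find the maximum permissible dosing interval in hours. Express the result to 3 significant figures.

103 h

Vd(total) = 110 kg × 1.1 L/kg = 121.0 L
Convert clearance: 22.8 mL/min × 60 min/h ÷ 1000 mL/L = 1.368 L/h
k = CL / Vd = 1.368 / 121.0 = 0.01131 h⁻¹
Between IV bolus doses, concentration decays as C = C₀·e^(−kτ), so C_peak/C_trough = e^(kτ).
τ_max = ln(C_peak/C_trough) / k = ln(25.6/8) / 0.01131 = 1.163 / 0.01131 = 102.8 h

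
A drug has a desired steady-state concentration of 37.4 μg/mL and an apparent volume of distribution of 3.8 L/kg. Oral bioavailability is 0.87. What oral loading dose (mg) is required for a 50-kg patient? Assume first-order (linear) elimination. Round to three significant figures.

Vd = 3.8 L/kg × 50 kg = 190.0 L
LD = Vd × C / F = 190.0 × 37.40 / 0.87 = 8168 mg

8170 mg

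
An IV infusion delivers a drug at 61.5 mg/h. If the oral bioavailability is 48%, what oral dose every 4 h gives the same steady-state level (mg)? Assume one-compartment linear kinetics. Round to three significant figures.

To maintain the same Css, the systemic dosing rate must be unchanged: F·D/τ = infusion rate.
D = rate × τ / F = 61.5 × 4 / 0.48 = 512.5 mg

513 mg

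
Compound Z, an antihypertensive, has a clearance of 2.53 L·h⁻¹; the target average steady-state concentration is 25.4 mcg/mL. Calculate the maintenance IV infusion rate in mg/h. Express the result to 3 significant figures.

Infusion rate = CL · Css = 2.530 L/h × 25.4 mg/L = 64.26 mg/h

64.3 mg/h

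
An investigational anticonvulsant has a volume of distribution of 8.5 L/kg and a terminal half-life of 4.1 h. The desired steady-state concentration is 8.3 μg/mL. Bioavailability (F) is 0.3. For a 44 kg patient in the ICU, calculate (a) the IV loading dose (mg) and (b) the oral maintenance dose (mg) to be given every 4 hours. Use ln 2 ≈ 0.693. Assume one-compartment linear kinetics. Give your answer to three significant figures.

Vd(total) = 44 kg × 8.5 L/kg = 374.0 L
LD = Vd × C = 374.0 × 8.3 = 3104 mg
CL = 0.693 × Vd / t½ = 0.693 × 374.0 / 4.1 = 63.22 L/h
D = CL × Css × τ / F = 63.22 × 8.3 × 4 / 0.3 = 6996 mg

(a) 3100 mg; (b) 7000 mg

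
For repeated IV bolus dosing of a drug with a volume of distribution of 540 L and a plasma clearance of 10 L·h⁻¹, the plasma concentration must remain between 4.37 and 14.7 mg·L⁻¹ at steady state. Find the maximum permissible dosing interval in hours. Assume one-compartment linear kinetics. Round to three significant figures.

65.5 h

k = CL / Vd = 10.00 / 540.0 = 0.01852 h⁻¹
Between IV bolus doses, concentration decays as C = C₀·e^(−kτ), so C_peak/C_trough = e^(kτ).
τ_max = ln(C_peak/C_trough) / k = ln(14.7/4.37) / 0.01852 = 1.213 / 0.01852 = 65.50 h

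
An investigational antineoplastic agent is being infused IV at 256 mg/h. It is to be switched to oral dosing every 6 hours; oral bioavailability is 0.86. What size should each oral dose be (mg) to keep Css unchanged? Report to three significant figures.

To maintain the same Css, the systemic dosing rate must be unchanged: F·D/τ = infusion rate.
D = rate × τ / F = 256 × 6 / 0.86 = 1786 mg

1790 mg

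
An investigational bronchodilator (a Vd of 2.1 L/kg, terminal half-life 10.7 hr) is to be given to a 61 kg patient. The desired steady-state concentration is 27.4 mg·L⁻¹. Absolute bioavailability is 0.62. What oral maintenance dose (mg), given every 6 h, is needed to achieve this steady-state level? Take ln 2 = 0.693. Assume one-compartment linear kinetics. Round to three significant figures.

2200 mg

Vd(total) = 61 kg × 2.1 L/kg = 128.1 L
CL = 0.693 × Vd / t½ = 0.693 × 128.1 / 10.7 = 8.297 L/h
D = CL × Css × τ / F = 8.297 × 27.4 × 6 / 0.62 = 2200 mg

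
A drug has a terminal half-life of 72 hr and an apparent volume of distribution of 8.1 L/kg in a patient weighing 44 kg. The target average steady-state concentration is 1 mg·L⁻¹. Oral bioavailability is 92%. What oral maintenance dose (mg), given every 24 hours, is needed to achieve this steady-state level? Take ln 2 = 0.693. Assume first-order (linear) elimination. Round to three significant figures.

89.5 mg

Vd = 8.1 L/kg × 44 kg = 356.4 L
CL = ln 2 · Vd / t½ = 0.693 × 356.4 / 72 = 3.430 L/h
D = CL × Css × τ / F = 3.430 × 1 × 24 / 0.92 = 89.48 mg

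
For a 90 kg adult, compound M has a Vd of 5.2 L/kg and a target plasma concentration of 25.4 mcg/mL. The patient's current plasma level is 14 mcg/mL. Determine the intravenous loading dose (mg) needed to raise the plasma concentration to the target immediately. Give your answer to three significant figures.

5340 mg

Vd(total) = 90 kg × 5.2 L/kg = 468.0 L
The loading dose fills Vd to the target concentration.
Concentration deficit ΔC = 25.4 − 14 = 11.40 mg/L
LD = Vd × ΔC = 468.0 × 11.40 = 5335 mg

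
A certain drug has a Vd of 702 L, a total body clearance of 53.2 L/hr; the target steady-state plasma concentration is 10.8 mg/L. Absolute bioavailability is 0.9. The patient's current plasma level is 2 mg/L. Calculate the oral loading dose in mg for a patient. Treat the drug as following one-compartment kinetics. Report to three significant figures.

6860 mg

Concentration deficit ΔC = 10.8 − 2 = 8.800 mg/L
LD = Vd × ΔC / F = 702.0 × 8.800 / 0.9 = 6864 mg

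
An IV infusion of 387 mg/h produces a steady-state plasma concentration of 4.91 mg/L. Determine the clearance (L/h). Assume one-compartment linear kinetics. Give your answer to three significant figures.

At steady state, infusion rate = CL × Css, so CL = rate / Css.
CL = 387 / 4.91 = 78.82 L/h

78.8 L/h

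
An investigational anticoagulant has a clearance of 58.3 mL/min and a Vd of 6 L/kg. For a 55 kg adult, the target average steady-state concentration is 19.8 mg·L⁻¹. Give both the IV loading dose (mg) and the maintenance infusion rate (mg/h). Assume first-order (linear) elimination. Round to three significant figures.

Total Vd = 6 × 55 = 330.0 L
Loading dose = Vd × C = 330.0 × 19.8 = 6534 mg
Convert clearance: 58.3 mL/min × 60 min/h ÷ 1000 mL/L = 3.498 L/h
Maintenance infusion rate = CL × Css = 3.498 × 19.8 = 69.26 mg/h

(a) 6530 mg; (b) 69.3 mg/h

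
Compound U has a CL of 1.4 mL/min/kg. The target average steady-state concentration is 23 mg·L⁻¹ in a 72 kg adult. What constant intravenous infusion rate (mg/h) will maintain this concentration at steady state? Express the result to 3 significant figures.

139 mg/h

CL = 1.4 mL/min/kg × 72 kg = 100.8 mL/min = 100.8 × 60/1000 = 6.048 L/h
Rate = CL × Css = 6.048 × 23 = 139.1 mg/h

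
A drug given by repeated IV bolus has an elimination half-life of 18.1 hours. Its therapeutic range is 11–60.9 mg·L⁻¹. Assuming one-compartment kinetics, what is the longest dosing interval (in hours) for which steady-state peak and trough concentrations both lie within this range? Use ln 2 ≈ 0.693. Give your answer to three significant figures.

k = 0.693 / t½ = 0.693 / 18.1 = 0.03829 h⁻¹
Between IV bolus doses, concentration decays as C = C₀·e^(−kτ), so C_peak/C_trough = e^(kτ).
τ_max = ln(C_peak/C_trough) / k = ln(60.9/11) / 0.03829 = 1.711 / 0.03829 = 44.69 h

44.7 h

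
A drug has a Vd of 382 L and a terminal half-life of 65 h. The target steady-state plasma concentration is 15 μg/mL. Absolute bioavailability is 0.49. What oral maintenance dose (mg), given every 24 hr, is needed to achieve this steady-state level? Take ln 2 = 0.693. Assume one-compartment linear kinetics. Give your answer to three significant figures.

2990 mg

k = 0.693/65 = 0.01066 h⁻¹, so CL = k·Vd = 0.01066 × 382.0 = 4.072 L/h
D = CL × Css × τ / F = 4.072 × 15 × 24 / 0.49 = 2992 mg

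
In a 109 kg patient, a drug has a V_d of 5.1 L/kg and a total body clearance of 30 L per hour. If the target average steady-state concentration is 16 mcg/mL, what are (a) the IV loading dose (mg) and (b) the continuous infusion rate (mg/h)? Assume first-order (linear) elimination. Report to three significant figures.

(a) 8890 mg; (b) 480 mg/h

Total Vd = 5.1 × 109 = 555.9 L
Loading: fill Vd to C_target → 555.9 L × 16 mg/L = 8894 mg
Maintenance: replace elimination → rate = CL × Css = 30.00 × 16 = 480.0 mg/h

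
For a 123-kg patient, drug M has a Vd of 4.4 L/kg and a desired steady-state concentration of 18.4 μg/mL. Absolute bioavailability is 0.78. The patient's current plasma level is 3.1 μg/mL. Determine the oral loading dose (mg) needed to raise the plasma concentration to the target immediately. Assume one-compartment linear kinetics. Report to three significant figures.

10600 mg

Vd(total) = 123 kg × 4.4 L/kg = 541.2 L
The loading dose fills Vd to the target concentration.
Concentration deficit ΔC = 18.4 − 3.1 = 15.30 mg/L
LD = Vd × ΔC / F = 541.2 × 15.30 / 0.78 = 10620 mg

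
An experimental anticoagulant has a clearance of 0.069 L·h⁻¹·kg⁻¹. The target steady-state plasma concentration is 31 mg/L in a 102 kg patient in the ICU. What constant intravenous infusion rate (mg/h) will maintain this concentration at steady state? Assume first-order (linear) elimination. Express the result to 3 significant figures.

CL = 0.069 L·h⁻¹·kg⁻¹ × 102 kg = 7.038 L/h
At steady state, infusion rate equals elimination rate: rate in = CL × Css.
R₀ = 7.038 × 31 = 218.2 mg/h

218 mg/h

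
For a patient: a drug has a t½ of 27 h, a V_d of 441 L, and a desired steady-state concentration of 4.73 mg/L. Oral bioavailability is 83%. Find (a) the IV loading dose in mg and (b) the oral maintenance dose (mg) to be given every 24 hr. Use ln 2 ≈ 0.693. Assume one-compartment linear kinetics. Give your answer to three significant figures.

LD = Vd × C = 441.0 × 4.73 = 2086 mg
CL = 0.693 × Vd / t½ = 0.693 × 441.0 / 27 = 11.32 L/h
D = CL × Css × τ / F = 11.32 × 4.73 × 24 / 0.83 = 1548 mg

(a) 2090 mg; (b) 1550 mg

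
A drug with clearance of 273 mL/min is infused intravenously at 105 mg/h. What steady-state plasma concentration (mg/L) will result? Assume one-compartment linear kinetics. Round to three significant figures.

6.41 mg/L

Convert clearance: 273 mL/min × 60 min/h ÷ 1000 mL/L = 16.38 L/h
Css = rate / CL = 105 / 16.38 = 6.410 mg/L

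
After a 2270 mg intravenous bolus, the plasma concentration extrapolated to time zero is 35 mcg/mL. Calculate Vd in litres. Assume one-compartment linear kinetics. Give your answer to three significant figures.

64.9 L

Immediately after an IV bolus, C₀ = Dose / Vd, so Vd = Dose / C₀.
Vd = 2270 / 35 = 64.86 L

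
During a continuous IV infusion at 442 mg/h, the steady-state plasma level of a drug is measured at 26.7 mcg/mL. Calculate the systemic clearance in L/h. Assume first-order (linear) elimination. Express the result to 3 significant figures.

At steady state, infusion rate = CL × Css, so CL = rate / Css.
CL = 442 / 26.7 = 16.55 L/h

16.6 L/h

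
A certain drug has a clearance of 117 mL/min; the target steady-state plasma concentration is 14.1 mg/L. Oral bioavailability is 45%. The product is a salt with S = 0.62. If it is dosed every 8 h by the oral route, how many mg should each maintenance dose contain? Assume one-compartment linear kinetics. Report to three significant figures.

CL = 117 mL/min = 117 × 0.06 = 7.020 L/h
At steady state, dose per interval replaces the amount cleared in that interval: F·S·D/τ = CL·Css.
D = CL × Css × τ / F / S = 7.020 × 14.1 × 8 / 0.45 / 0.62 = 2838 mg

2840 mg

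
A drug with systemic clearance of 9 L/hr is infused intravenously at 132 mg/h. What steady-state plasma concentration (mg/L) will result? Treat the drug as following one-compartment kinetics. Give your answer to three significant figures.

Css = rate / CL = 132 / 9.000 = 14.67 mg/L

14.7 mg/L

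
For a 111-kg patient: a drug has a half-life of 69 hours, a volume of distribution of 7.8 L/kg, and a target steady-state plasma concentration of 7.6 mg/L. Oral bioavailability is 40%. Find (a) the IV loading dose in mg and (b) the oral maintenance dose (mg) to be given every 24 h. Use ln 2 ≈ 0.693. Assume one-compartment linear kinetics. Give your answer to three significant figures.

(a) 6580 mg; (b) 3970 mg

Total Vd = 7.8 × 111 = 865.8 L
LD = Vd × C = 865.8 × 7.6 = 6580 mg
CL = 0.693 × Vd / t½ = 0.693 × 865.8 / 69 = 8.696 L/h
D = CL × Css × τ / F = 8.696 × 7.6 × 24 / 0.4 = 3965 mg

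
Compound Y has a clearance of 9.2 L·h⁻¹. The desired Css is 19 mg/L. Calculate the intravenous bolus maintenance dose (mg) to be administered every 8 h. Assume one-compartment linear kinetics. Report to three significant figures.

1400 mg

D = CL × Css × τ = 9.200 × 19 × 8 = 1398 mg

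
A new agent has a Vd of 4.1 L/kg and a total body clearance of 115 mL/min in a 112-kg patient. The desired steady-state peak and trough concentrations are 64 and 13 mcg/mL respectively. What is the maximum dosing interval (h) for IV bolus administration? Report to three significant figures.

Vd = 4.1 L/kg × 112 kg = 459.2 L
Convert clearance: 115 mL/min × 60 min/h ÷ 1000 mL/L = 6.900 L/h
k = CL / Vd = 6.900 / 459.2 = 0.01503 h⁻¹
Between IV bolus doses, concentration decays as C = C₀·e^(−kτ), so C_peak/C_trough = e^(kτ).
τ_max = ln(C_peak/C_trough) / k = ln(64/13) / 0.01503 = 1.594 / 0.01503 = 106.1 h

106 h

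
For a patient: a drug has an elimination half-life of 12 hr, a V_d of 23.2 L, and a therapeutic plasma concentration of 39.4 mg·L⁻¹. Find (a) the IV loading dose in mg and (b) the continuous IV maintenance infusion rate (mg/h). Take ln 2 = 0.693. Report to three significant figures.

LD = Vd × C = 23.20 × 39.4 = 914.1 mg
CL = 0.693 × Vd / t½ = 0.693 × 23.20 / 12 = 1.340 L/h
Infusion rate = CL × Css = 1.340 × 39.4 = 52.80 mg/h

(a) 914 mg; (b) 52.8 mg/h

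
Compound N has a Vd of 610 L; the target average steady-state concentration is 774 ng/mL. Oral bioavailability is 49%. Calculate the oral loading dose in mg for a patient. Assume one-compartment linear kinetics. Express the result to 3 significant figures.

C = 774 ng/mL = 0.7740 mg/L
LD = Vd × C / F = 610.0 × 0.7740 / 0.49 = 963.6 mg

964 mg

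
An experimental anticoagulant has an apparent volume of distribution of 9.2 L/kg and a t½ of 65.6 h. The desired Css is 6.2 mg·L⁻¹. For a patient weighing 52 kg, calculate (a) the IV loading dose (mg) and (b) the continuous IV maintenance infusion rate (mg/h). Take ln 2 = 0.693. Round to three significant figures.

Vd(total) = 52 kg × 9.2 L/kg = 478.4 L
LD = Vd × C = 478.4 × 6.2 = 2966 mg
CL = 0.693 × Vd / t½ = 0.693 × 478.4 / 65.6 = 5.054 L/h
Infusion rate = CL × Css = 5.054 × 6.2 = 31.33 mg/h

(a) 2970 mg; (b) 31.3 mg/h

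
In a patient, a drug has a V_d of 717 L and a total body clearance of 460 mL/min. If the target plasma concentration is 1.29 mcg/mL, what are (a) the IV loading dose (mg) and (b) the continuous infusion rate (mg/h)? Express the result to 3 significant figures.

Loading: fill Vd to C_target → 717.0 L × 1.29 mg/L = 924.9 mg
CL = 460 mL/min = 460 × 0.06 = 27.60 L/h
Maintenance infusion rate = CL × Css = 27.60 × 1.29 = 35.60 mg/h

(a) 925 mg; (b) 35.6 mg/h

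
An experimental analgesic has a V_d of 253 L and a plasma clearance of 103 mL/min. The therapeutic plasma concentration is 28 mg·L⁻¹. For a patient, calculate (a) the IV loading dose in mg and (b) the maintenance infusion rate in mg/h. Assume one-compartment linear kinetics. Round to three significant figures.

LD = Vd · C_target = 253.0 × 28 = 7084 mg
Convert clearance: 103 mL/min × 60 min/h ÷ 1000 mL/L = 6.180 L/h
Maintenance: replace elimination → rate = CL × Css = 6.180 × 28 = 173.0 mg/h

(a) 7080 mg; (b) 173 mg/h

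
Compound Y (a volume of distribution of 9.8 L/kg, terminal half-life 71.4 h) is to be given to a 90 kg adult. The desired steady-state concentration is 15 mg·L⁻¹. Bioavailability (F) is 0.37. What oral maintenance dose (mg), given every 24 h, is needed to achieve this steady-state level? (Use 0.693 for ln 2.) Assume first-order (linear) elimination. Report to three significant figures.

Vd = 9.8 L/kg × 90 kg = 882.0 L
CL = 0.693 × Vd / t½ = 0.693 × 882.0 / 71.4 = 8.561 L/h
D = CL × Css × τ / F = 8.561 × 15 × 24 / 0.37 = 8330 mg

8330 mg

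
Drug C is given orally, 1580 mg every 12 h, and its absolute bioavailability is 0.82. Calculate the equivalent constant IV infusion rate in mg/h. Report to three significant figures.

Equivalent systemic input: infusion rate = F·D/τ.
Rate = 0.82 × 1580 / 12 = 108.0 mg/h

108 mg/h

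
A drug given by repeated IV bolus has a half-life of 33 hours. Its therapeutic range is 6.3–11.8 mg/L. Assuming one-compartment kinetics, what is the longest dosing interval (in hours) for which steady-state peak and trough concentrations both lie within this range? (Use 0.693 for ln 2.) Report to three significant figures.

k = 0.693 / t½ = 0.693 / 33 = 0.02100 h⁻¹
Between IV bolus doses, concentration decays as C = C₀·e^(−kτ), so C_peak/C_trough = e^(kτ).
τ_max = ln(C_peak/C_trough) / k = ln(11.8/6.3) / 0.02100 = 0.6275 / 0.02100 = 29.88 h

29.9 h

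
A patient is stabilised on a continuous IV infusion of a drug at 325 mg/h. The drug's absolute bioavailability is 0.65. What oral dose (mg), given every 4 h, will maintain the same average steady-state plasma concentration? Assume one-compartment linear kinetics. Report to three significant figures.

To maintain the same Css, the systemic dosing rate must be unchanged: F·D/τ = infusion rate.
D = rate × τ / F = 325 × 4 / 0.65 = 2000 mg

2000 mg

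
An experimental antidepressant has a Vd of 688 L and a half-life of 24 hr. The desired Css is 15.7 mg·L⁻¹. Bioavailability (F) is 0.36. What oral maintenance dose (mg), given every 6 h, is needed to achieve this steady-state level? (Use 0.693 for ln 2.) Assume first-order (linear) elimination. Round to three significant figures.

5200 mg

CL = ln 2 · Vd / t½ = 0.693 × 688.0 / 24 = 19.87 L/h
D = CL × Css × τ / F = 19.87 × 15.7 × 6 / 0.36 = 5199 mg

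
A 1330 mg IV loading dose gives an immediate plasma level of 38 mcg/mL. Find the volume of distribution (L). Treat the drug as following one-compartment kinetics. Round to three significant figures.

Immediately after an IV bolus, C₀ = Dose / Vd, so Vd = Dose / C₀.
Vd = 1330 / 38 = 35.00 L

35.0 L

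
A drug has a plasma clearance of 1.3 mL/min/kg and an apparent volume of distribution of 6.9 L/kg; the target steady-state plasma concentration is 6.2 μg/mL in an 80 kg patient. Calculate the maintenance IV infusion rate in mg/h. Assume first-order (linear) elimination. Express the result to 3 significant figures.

38.7 mg/h

CL = 1.3 mL/min/kg × 80 kg = 104.0 mL/min = 104.0 × 60/1000 = 6.240 L/h
Vd does not affect the maintenance rate; only clearance governs steady-state input.
Rate = CL × Css = 6.240 × 6.2 = 38.69 mg/h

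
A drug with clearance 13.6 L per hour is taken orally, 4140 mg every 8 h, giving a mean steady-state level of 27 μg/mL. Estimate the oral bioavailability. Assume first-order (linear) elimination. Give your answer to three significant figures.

0.710

F·D/τ = CL·Css at steady state → F = CL·Css·τ / D.
F = 13.6 × 27 × 8 / 4140 = 0.710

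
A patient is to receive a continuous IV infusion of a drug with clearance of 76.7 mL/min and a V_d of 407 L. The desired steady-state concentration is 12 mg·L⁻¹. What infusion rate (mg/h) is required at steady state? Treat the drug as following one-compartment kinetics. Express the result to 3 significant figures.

55.2 mg/h

CL = 76.7 mL/min = 76.7 × 0.06 = 4.602 L/h
Infusion rate = CL · Css = 4.602 L/h × 12 mg/L = 55.22 mg/h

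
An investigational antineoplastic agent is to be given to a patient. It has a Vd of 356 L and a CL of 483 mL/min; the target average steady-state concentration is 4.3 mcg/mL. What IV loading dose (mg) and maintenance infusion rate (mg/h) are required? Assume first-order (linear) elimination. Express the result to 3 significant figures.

LD = Vd · C_target = 356.0 × 4.3 = 1531 mg
CL = 483 mL/min × 60/1000 = 28.98 L/h
Infusion rate = 28.98 L/h × 4.3 mg/L = 124.6 mg/h

(a) 1530 mg; (b) 125 mg/h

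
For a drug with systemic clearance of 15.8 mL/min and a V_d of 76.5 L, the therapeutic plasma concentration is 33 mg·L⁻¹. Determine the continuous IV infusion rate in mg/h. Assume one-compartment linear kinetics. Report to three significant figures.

31.3 mg/h

CL = 15.8 mL/min = 15.8 × 0.06 = 0.9480 L/h
Infusion rate = CL · Css = 0.9480 L/h × 33 mg/L = 31.28 mg/h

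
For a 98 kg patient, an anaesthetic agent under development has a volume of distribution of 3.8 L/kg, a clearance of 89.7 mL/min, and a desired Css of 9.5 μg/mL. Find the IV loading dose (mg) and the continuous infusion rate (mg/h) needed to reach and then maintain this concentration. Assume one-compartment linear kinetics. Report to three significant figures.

(a) 3540 mg; (b) 51.1 mg/h

Total Vd = 3.8 × 98 = 372.4 L
Loading: fill Vd to C_target → 372.4 L × 9.5 mg/L = 3538 mg
Convert clearance: 89.7 mL/min × 60 min/h ÷ 1000 mL/L = 5.382 L/h
Infusion rate = 5.382 L/h × 9.5 mg/L = 51.13 mg/h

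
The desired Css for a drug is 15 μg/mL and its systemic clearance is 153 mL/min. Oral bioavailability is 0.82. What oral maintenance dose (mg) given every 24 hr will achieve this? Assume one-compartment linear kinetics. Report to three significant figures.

CL = 153 mL/min = 153 × 0.06 = 9.180 L/h
At steady state, dose per interval replaces the amount cleared in that interval: F·D/τ = CL·Css.
D = CL × Css × τ / F = 9.180 × 15 × 24 / 0.82 = 4030 mg

4030 mg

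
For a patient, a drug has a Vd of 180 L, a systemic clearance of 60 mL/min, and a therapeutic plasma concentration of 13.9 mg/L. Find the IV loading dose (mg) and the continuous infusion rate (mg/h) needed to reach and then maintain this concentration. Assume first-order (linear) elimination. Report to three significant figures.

(a) 2500 mg; (b) 50.0 mg/h

LD = Vd · C_target = 180.0 × 13.9 = 2502 mg
CL = 60 mL/min × 60/1000 = 3.600 L/h
Infusion rate = 3.600 L/h × 13.9 mg/L = 50.04 mg/h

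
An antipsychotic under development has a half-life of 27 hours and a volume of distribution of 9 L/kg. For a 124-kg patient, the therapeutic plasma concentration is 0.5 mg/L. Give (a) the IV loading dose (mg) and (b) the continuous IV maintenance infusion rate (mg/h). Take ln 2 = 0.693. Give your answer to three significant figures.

Total Vd = 9 × 124 = 1116 L
LD = Vd × C = 1116 × 0.5 = 558.0 mg
CL = 0.693 × Vd / t½ = 0.693 × 1116 / 27 = 28.64 L/h
Infusion rate = CL × Css = 28.64 × 0.5 = 14.32 mg/h

(a) 558 mg; (b) 14.3 mg/h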